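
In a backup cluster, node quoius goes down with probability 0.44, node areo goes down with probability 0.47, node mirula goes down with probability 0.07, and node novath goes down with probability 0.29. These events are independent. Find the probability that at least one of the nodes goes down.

P(none) = (1 − 0.44) × (1 − 0.47) × (1 − 0.07) × (1 − 0.29) = 0.56 × 0.53 × 0.93 × 0.71 = 0.19597704
P(at least one) = 1 − 0.19597704 = 0.80402296

0.80402296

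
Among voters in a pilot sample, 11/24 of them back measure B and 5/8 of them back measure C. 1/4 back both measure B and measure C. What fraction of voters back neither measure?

1/6

Apply inclusion-exclusion:
P(≥1) = 11/24 + 5/8 − 1/4 = 5/6
P(none) = 1 − 5/6 = 1/6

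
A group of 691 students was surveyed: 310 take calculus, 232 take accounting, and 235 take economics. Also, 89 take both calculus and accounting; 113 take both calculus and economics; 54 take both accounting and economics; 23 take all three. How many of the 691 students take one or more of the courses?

By inclusion–exclusion:
N(≥1) = 310 + 232 + 235 − 89 − 113 − 54 + 23 = 544

544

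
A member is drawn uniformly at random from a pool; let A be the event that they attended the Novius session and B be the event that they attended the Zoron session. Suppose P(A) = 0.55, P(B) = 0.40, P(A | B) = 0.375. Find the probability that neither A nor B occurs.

P(A ∩ B) = P(B)·P(A|B) = 0.40 × 0.375 = 0.15
P(A ∪ B) = 0.55 + 0.40 − 0.15 = 0.80
P(none) = 1 − 0.80 = 0.20

0.20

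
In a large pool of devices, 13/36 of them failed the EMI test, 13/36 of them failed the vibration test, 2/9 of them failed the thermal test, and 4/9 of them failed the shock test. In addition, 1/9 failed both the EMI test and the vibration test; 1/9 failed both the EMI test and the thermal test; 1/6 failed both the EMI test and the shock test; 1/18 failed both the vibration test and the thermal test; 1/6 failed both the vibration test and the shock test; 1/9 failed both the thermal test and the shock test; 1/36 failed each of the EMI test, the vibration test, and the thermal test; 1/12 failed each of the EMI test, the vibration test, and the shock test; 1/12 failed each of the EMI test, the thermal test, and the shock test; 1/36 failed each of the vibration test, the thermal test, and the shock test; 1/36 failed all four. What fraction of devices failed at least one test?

31/36

Inclusion–exclusion gives
P(union) = 13/36 + 13/36 + 2/9 + 4/9 − 1/9 − 1/9 − 1/6 − 1/18 − 1/6 − 1/9 + 1/36 + 1/12 + 1/12 + 1/36 − 1/36 = 31/36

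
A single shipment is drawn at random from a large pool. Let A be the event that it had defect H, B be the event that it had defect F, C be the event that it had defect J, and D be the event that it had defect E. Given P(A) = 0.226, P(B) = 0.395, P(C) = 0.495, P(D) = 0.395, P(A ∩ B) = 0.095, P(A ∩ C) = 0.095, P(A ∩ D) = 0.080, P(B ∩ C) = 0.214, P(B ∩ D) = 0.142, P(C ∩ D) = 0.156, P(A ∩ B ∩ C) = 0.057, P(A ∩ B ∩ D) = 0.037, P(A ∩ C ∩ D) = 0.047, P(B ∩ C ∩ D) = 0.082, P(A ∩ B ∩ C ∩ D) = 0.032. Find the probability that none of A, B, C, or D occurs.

0.080

Inclusion–exclusion gives
P(A ∪ B ∪ C ∪ D) = 0.226 + 0.395 + 0.495 + 0.395 − 0.095 − 0.095 − 0.080 − 0.214 − 0.142 − 0.156 + 0.057 + 0.037 + 0.047 + 0.082 − 0.032 = 0.920
P(none) = 1 − 0.920 = 0.080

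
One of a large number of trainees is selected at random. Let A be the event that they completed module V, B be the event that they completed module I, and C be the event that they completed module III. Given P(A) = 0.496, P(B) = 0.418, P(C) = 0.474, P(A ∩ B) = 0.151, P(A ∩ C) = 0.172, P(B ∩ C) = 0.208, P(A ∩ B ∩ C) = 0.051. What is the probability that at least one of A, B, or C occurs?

By inclusion-exclusion,
P(A ∪ B ∪ C) = 0.496 + 0.418 + 0.474 − 0.151 − 0.172 − 0.208 + 0.051 = 0.908

0.908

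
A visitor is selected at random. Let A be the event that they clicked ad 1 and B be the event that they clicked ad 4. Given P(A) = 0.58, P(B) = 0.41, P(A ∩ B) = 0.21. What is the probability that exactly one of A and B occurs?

P(exactly one) = 0.58 + 0.41 − 2·0.21 = 0.57

0.57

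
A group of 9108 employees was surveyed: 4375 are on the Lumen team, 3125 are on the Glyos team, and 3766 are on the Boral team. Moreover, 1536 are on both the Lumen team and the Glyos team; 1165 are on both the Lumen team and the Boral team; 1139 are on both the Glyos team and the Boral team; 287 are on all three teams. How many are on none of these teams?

1395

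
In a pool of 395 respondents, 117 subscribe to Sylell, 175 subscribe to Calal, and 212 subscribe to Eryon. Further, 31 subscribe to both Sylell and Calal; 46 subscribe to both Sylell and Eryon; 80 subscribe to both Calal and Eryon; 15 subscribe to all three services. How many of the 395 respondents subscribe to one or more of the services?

Using inclusion–exclusion:
N(≥1) = 117 + 175 + 212 − 31 − 46 − 80 + 15 = 362

362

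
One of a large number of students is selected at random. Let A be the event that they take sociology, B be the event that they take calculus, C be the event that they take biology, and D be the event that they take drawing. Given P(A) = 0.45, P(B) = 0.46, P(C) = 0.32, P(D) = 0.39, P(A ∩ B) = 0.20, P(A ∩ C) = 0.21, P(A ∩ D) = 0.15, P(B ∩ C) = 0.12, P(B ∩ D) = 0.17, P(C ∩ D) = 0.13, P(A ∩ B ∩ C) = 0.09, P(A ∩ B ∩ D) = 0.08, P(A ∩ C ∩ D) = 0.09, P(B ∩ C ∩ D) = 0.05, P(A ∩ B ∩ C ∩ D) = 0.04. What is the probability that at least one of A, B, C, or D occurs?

0.91

P(A ∪ B ∪ C ∪ D) = 0.45 + 0.46 + 0.32 + 0.39 − 0.20 − 0.21 − 0.15 − 0.12 − 0.17 − 0.13 + 0.09 + 0.08 + 0.09 + 0.05 − 0.04 = 0.91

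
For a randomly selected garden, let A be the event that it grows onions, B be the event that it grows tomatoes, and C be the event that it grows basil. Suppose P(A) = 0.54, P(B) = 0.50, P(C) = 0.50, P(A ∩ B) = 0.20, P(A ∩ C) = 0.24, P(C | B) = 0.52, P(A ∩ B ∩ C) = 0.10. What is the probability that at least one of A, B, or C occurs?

P(B ∩ C) = P(B)·P(C|B) = 0.50 × 0.52 = 0.26
P(A ∪ B ∪ C) = 0.54 + 0.50 + 0.50 − 0.20 − 0.24 − 0.26 + 0.10 = 0.94

0.94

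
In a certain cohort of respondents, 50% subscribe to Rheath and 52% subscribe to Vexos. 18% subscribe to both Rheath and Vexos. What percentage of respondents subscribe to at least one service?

84%

P(at least one) = 50 + 52 − 18 = 84%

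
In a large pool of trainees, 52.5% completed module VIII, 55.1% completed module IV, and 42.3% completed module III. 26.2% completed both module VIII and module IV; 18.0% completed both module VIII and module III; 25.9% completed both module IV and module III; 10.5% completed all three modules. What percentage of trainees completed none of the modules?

9.7%

Inclusion–exclusion gives
P(at least one) = 52.5 + 55.1 + 42.3 − 26.2 − 18.0 − 25.9 + 10.5 = 90.3%
P(none) = 100% − 90.3% = 9.7%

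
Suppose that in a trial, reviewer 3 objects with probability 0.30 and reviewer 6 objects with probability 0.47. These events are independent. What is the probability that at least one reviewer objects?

P(none) = (1 − 0.30) × (1 − 0.47) = 0.70 × 0.53 = 0.371
P(at least one) = 1 − 0.371 = 0.629

0.629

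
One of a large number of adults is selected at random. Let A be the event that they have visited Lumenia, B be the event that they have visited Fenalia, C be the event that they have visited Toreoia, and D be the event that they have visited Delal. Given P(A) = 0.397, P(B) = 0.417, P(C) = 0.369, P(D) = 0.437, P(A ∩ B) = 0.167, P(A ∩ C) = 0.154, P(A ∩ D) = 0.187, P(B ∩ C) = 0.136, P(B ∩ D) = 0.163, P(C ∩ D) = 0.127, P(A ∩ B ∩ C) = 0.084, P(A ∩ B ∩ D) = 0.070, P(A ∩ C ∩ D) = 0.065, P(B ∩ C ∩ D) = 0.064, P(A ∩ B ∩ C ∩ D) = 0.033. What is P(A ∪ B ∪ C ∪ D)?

P(A ∪ B ∪ C ∪ D) = 0.397 + 0.417 + 0.369 + 0.437 − 0.167 − 0.154 − 0.187 − 0.136 − 0.163 − 0.127 + 0.084 + 0.070 + 0.065 + 0.064 − 0.033 = 0.936

0.936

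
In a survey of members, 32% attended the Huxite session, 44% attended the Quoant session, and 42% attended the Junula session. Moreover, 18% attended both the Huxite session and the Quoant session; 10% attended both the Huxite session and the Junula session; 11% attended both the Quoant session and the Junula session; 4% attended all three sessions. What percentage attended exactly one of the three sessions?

By inclusion–exclusion (exactly-one form):
P(exactly one) = 32 + 44 + 42 − 2·18 − 2·10 − 2·11 + 3·4 = 52%

52%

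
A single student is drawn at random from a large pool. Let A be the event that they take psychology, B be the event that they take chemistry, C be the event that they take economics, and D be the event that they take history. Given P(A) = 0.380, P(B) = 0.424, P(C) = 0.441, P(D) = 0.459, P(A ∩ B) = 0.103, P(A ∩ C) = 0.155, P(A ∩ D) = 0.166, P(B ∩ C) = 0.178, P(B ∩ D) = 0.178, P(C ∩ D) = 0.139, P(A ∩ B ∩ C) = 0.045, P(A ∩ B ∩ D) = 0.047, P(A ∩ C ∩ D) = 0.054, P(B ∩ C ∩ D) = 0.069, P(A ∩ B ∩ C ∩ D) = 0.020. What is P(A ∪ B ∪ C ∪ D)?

P(A ∪ B ∪ C ∪ D) = 0.380 + 0.424 + 0.441 + 0.459 − 0.103 − 0.155 − 0.166 − 0.178 − 0.178 − 0.139 + 0.045 + 0.047 + 0.054 + 0.069 − 0.020 = 0.980

0.980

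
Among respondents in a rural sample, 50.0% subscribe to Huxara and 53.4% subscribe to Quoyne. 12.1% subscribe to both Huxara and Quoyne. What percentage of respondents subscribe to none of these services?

Using inclusion–exclusion:
P(at least one) = 50.0 + 53.4 − 12.1 = 91.3%
P(none) = 100% − 91.3% = 8.7%

8.7%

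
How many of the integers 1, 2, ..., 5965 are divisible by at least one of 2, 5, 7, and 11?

Using inclusion–exclusion:
floor(5965/2) + floor(5965/5) + floor(5965/7) + floor(5965/11) − floor(5965/10) − floor(5965/14) − floor(5965/22) − floor(5965/35) − floor(5965/55) − floor(5965/77) + floor(5965/70) + floor(5965/110) + floor(5965/154) + floor(5965/385) − floor(5965/770) = 2982 + 1193 + 852 + 542 − 596 − 426 − 271 − 170 − 108 − 77 + 85 + 54 + 38 + 15 − 7 = 4106

4106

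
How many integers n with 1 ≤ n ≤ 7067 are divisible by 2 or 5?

4240

3533 + 1413 − 706 = 4240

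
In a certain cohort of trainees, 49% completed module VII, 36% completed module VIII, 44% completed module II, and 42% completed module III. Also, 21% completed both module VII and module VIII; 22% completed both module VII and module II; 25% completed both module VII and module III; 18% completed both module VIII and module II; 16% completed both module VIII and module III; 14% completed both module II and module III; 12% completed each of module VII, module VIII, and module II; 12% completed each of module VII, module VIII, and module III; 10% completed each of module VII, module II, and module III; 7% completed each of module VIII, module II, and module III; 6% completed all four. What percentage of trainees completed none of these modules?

10%

Using inclusion–exclusion:
P(union) = 49 + 36 + 44 + 42 − 21 − 22 − 25 − 18 − 16 − 14 + 12 + 12 + 10 + 7 − 6 = 90%
P(none) = 100% − 90% = 10%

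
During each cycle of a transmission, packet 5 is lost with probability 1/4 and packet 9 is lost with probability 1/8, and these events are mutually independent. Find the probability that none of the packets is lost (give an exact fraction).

21/32

P(none) = (1 − 1/4) × (1 − 1/8) = 3/4 × 7/8 = 21/32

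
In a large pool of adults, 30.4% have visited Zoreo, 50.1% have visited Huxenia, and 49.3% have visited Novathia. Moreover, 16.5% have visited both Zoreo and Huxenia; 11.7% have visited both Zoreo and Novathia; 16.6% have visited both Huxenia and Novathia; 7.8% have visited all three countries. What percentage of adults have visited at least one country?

92.8%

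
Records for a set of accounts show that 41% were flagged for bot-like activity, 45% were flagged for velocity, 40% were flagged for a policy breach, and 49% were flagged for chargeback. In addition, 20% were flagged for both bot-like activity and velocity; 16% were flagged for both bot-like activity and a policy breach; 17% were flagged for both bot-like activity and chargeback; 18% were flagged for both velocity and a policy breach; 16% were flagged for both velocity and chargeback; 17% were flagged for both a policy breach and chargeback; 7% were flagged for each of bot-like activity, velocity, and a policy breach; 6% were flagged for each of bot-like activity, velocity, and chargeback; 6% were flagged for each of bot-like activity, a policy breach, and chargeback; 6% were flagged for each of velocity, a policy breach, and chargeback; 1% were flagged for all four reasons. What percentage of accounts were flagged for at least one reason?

95%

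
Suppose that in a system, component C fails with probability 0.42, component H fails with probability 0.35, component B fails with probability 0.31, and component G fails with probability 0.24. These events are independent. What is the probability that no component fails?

0.1976988

P(none) = (1 − 0.42) × (1 − 0.35) × (1 − 0.31) × (1 − 0.24) = 0.58 × 0.65 × 0.69 × 0.76 = 0.1976988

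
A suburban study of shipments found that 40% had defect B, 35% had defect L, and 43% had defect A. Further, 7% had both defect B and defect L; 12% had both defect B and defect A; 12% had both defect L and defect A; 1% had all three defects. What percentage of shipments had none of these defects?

Apply inclusion-exclusion:
P(at least one) = 40 + 35 + 43 − 7 − 12 − 12 + 1 = 88%
P(none) = 100% − 88% = 12%

12%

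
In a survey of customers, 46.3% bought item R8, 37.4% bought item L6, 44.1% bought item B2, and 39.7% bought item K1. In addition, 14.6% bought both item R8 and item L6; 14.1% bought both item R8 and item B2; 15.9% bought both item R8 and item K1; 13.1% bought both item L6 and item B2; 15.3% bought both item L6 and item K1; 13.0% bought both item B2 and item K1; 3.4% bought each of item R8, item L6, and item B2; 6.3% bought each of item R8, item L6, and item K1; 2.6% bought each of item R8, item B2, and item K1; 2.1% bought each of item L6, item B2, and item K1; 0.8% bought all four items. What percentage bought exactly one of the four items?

By inclusion–exclusion (exactly-one form):
P(exactly one) = 46.3 + 37.4 + 44.1 + 39.7 − 2·14.6 − 2·14.1 − 2·15.9 − 2·13.1 − 2·15.3 − 2·13.0 + 3·3.4 + 3·6.3 + 3·2.6 + 3·2.1 − 4·0.8 = 35.5%

35.5%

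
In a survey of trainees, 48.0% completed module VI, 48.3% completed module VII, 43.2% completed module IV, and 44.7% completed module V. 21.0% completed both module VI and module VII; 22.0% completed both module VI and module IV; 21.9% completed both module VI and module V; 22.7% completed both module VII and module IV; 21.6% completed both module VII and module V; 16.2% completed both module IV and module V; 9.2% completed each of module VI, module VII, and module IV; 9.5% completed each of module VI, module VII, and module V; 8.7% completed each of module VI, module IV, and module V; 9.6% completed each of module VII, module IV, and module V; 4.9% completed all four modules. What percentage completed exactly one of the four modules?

24.8%

By inclusion–exclusion (exactly-one form):
P(exactly one) = 48.0 + 48.3 + 43.2 + 44.7 − 2·21.0 − 2·22.0 − 2·21.9 − 2·22.7 − 2·21.6 − 2·16.2 + 3·9.2 + 3·9.5 + 3·8.7 + 3·9.6 − 4·4.9 = 24.8%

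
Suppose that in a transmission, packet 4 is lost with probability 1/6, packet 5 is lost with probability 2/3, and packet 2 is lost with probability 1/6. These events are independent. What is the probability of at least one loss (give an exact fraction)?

83/108

P(none) = (1 − 1/6) × (1 − 2/3) × (1 − 1/6) = 5/6 × 1/3 × 5/6 = 25/108
P(at least one) = 1 − 25/108 = 83/108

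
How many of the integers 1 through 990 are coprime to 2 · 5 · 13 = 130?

366

By inclusion–exclusion:
495 + 198 + 76 − 99 − 38 − 15 + 7 = 624
990 − 624 = 366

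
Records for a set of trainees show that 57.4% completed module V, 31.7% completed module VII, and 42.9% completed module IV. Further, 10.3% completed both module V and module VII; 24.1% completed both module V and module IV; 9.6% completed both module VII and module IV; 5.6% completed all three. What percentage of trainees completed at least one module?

93.6%

By inclusion–exclusion:
P(union) = 57.4 + 31.7 + 42.9 − 10.3 − 24.1 − 9.6 + 5.6 = 93.6%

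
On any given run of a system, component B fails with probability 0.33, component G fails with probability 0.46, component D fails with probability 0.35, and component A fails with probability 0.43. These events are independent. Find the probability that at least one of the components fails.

0.8659531

Since the events are independent, P(none) is the product of the individual non-occurrence probabilities.
P(none) = (1 − 0.33) × (1 − 0.46) × (1 − 0.35) × (1 − 0.43) = 0.67 × 0.54 × 0.65 × 0.57 = 0.1340469
P(at least one) = 1 − 0.1340469 = 0.8659531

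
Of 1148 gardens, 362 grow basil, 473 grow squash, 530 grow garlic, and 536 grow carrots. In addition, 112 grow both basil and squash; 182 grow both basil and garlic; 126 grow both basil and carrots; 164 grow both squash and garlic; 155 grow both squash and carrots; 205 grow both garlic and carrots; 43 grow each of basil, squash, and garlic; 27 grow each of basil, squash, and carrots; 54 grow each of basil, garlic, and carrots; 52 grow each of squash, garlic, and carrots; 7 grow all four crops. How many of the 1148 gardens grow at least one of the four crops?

1126

Inclusion–exclusion gives
N(≥1) = 362 + 473 + 530 + 536 − 112 − 182 − 126 − 164 − 155 − 205 + 43 + 27 + 54 + 52 − 7 = 1126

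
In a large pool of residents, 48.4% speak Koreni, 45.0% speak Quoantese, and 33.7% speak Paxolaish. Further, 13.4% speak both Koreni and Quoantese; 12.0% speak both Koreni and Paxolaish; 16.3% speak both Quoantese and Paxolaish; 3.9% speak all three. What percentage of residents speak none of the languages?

P(≥1) = 48.4 + 45.0 + 33.7 − 13.4 − 12.0 − 16.3 + 3.9 = 89.3%
P(none) = 100% − 89.3% = 10.7%

10.7%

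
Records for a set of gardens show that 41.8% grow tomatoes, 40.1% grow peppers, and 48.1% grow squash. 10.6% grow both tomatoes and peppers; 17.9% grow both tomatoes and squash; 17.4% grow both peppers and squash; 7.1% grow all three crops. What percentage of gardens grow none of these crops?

8.8%

P(≥1) = 41.8 + 40.1 + 48.1 − 10.6 − 17.9 − 17.4 + 7.1 = 91.2%
P(none) = 100% − 91.2% = 8.8%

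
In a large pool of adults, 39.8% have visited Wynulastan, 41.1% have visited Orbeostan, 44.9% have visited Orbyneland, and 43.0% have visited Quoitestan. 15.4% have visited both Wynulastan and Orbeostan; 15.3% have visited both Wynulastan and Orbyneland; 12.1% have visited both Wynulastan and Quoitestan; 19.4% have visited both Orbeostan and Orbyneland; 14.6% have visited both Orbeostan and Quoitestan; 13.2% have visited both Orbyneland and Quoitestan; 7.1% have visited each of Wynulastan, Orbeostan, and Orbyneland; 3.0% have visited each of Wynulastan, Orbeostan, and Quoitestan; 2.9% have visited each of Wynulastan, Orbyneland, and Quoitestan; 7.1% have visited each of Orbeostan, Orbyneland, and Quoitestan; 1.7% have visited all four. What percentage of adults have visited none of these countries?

2.8%

P(at least one) = 39.8 + 41.1 + 44.9 + 43.0 − 15.4 − 15.3 − 12.1 − 19.4 − 14.6 − 13.2 + 7.1 + 3.0 + 2.9 + 7.1 − 1.7 = 97.2%
P(none) = 100% − 97.2% = 2.8%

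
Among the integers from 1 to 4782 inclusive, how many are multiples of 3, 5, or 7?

2597

By inclusion–exclusion:
⌊4782/3⌋ + ⌊4782/5⌋ + ⌊4782/7⌋ − ⌊4782/15⌋ − ⌊4782/21⌋ − ⌊4782/35⌋ + ⌊4782/105⌋ = 1594 + 956 + 683 − 318 − 227 − 136 + 45 = 2597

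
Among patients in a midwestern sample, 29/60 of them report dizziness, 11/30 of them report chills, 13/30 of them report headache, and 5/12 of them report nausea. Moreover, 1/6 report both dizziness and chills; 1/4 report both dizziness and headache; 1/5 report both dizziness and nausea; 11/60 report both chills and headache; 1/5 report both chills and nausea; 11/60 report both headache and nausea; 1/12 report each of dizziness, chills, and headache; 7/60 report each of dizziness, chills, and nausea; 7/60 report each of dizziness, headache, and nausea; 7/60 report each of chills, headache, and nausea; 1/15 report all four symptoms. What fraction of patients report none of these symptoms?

7/60

Inclusion–exclusion gives
P(union) = 29/60 + 11/30 + 13/30 + 5/12 − 1/6 − 1/4 − 1/5 − 11/60 − 1/5 − 11/60 + 1/12 + 7/60 + 7/60 + 7/60 − 1/15 = 53/60
P(none) = 1 − 53/60 = 7/60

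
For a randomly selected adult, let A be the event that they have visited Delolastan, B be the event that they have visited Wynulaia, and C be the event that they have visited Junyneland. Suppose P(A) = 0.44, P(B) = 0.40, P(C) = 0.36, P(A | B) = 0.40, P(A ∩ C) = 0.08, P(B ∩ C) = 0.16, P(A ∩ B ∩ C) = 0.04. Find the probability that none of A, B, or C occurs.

P(A ∩ B) = P(B)·P(A|B) = 0.40 × 0.40 = 0.16
Inclusion–exclusion gives
P(A ∪ B ∪ C) = 0.44 + 0.40 + 0.36 − 0.16 − 0.08 − 0.16 + 0.04 = 0.84
P(none) = 1 − 0.84 = 0.16

0.16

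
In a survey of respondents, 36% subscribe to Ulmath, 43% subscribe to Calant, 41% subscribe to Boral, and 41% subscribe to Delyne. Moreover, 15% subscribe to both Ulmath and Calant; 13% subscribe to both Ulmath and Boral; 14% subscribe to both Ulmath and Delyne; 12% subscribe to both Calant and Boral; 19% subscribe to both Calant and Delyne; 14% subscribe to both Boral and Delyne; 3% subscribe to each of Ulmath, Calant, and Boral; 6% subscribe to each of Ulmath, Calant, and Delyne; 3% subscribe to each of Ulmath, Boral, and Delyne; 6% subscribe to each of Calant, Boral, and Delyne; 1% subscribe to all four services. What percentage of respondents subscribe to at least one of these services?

P(union) = 36 + 43 + 41 + 41 − 15 − 13 − 14 − 12 − 19 − 14 + 3 + 6 + 3 + 6 − 1 = 91%

91%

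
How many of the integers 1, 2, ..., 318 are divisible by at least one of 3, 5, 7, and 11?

Using inclusion–exclusion:
106 + 63 + 45 + 28 − 21 − 15 − 9 − 9 − 5 − 4 + 3 + 1 + 1 + 0 − 0 = 184

184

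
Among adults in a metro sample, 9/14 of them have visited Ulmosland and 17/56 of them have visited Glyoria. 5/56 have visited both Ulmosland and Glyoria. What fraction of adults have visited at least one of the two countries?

P(at least one) = 9/14 + 17/56 − 5/56 = 6/7

6/7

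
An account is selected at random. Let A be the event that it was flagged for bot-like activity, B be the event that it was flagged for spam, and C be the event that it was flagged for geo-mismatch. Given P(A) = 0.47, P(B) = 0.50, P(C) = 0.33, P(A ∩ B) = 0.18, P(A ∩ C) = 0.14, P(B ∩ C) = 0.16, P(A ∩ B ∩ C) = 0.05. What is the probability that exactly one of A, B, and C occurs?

0.49

P(exactly one) = 0.47 + 0.50 + 0.33 − 2·0.18 − 2·0.14 − 2·0.16 + 3·0.05 = 0.49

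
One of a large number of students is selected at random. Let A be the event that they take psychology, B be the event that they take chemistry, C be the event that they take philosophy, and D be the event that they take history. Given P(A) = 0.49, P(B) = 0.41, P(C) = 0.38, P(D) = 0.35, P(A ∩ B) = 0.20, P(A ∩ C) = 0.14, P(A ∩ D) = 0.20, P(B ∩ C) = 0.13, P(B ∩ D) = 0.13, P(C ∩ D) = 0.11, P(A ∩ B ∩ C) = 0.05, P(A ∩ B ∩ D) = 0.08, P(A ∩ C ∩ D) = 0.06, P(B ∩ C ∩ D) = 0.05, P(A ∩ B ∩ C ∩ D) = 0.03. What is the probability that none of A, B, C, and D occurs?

Inclusion–exclusion gives
P(A ∪ B ∪ C ∪ D) = 0.49 + 0.41 + 0.38 + 0.35 − 0.20 − 0.14 − 0.20 − 0.13 − 0.13 − 0.11 + 0.05 + 0.08 + 0.06 + 0.05 − 0.03 = 0.93
P(none) = 1 − 0.93 = 0.07

0.07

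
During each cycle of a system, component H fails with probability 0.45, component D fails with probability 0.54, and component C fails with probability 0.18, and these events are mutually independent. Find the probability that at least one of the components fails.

P(none) = (1 − 0.45) × (1 − 0.54) × (1 − 0.18) = 0.55 × 0.46 × 0.82 = 0.20746
P(at least one) = 1 − 0.20746 = 0.79254

0.79254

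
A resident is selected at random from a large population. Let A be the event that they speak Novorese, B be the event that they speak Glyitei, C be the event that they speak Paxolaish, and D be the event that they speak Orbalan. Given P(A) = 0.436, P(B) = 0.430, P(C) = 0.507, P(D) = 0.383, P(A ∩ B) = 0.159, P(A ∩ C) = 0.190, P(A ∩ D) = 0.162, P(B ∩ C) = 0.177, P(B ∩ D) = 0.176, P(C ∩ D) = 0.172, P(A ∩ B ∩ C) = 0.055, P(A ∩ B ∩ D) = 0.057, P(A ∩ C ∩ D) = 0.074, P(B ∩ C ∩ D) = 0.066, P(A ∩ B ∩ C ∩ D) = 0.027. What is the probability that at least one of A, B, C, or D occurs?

0.945

Apply inclusion-exclusion:
P(A ∪ B ∪ C ∪ D) = 0.436 + 0.430 + 0.507 + 0.383 − 0.159 − 0.190 − 0.162 − 0.177 − 0.176 − 0.172 + 0.055 + 0.057 + 0.074 + 0.066 − 0.027 = 0.945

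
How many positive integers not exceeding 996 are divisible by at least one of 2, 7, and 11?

498 + 142 + 90 − 71 − 45 − 12 + 6 = 608

608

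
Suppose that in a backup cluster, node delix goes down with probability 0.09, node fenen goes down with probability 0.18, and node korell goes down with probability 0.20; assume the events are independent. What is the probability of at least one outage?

0.40304

P(none) = (1 − 0.09) × (1 − 0.18) × (1 − 0.20) = 0.91 × 0.82 × 0.80 = 0.59696
P(at least one) = 1 − 0.59696 = 0.40304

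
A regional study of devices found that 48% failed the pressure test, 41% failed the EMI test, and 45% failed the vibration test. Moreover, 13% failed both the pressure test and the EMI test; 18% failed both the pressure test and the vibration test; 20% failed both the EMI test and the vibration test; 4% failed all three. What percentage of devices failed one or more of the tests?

87%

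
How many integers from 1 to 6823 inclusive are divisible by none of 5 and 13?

⌊6823/5⌋ + ⌊6823/13⌋ − ⌊6823/65⌋ = 1364 + 524 − 104 = 1784
6823 − 1784 = 5039

5039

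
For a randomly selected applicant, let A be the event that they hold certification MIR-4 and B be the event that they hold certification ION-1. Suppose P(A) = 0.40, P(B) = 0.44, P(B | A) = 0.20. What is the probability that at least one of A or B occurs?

0.76

P(A ∩ B) = P(A)·P(B|A) = 0.40 × 0.20 = 0.08
Inclusion–exclusion gives
P(A ∪ B) = 0.40 + 0.44 − 0.08 = 0.76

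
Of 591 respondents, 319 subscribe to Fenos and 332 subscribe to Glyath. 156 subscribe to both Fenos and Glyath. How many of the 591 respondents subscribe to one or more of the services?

By inclusion-exclusion,
|at least one| = 319 + 332 − 156 = 495

495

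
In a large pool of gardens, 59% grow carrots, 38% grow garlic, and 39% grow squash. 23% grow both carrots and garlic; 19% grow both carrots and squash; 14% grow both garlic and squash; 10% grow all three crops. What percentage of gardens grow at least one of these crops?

90%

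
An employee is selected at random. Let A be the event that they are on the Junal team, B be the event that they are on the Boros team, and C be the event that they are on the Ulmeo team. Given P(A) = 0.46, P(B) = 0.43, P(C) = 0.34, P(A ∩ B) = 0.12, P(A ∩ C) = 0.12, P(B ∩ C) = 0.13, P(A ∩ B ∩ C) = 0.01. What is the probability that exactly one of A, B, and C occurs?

0.52

Using the inclusion–exclusion count for exactly one event:
P(exactly one) = 0.46 + 0.43 + 0.34 − 2·0.12 − 2·0.12 − 2·0.13 + 3·0.01 = 0.52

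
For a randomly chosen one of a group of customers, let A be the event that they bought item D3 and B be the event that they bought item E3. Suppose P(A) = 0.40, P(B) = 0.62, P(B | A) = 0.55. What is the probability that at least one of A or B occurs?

0.80

P(A ∩ B) = P(A)·P(B|A) = 0.40 × 0.55 = 0.22
P(A ∪ B) = 0.40 + 0.62 − 0.22 = 0.80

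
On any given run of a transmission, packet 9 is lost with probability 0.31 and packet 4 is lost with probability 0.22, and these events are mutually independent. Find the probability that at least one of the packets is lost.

0.4618

P(none) = (1 − 0.31) × (1 − 0.22) = 0.69 × 0.78 = 0.5382
P(at least one) = 1 − 0.5382 = 0.4618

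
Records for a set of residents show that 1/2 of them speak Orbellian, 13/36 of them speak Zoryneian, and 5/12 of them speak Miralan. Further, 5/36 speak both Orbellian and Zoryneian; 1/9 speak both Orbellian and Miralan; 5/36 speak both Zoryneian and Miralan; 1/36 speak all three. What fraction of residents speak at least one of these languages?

P(union) = 1/2 + 13/36 + 5/12 − 5/36 − 1/9 − 5/36 + 1/36 = 11/12

11/12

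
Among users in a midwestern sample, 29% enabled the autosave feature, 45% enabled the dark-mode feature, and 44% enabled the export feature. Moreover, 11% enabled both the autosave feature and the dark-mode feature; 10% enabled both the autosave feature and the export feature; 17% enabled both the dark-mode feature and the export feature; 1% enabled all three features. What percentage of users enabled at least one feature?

Using inclusion–exclusion:
P(union) = 29 + 45 + 44 − 11 − 10 − 17 + 1 = 81%

81%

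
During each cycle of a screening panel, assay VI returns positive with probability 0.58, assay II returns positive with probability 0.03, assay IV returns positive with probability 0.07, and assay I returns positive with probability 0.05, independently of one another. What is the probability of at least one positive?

P(none) = (1 − 0.58) × (1 − 0.03) × (1 − 0.07) × (1 − 0.05) = 0.42 × 0.97 × 0.93 × 0.95 = 0.3599379
P(at least one) = 1 − 0.3599379 = 0.6400621

0.6400621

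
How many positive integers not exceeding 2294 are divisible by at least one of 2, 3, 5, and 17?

1718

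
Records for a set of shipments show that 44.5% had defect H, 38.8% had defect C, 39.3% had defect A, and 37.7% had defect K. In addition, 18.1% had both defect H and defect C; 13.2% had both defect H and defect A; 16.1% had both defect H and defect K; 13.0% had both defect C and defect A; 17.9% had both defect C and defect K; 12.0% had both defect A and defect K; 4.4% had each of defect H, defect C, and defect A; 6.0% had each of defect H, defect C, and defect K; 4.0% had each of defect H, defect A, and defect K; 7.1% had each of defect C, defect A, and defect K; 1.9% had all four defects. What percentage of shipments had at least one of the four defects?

89.6%

P(≥1) = 44.5 + 38.8 + 39.3 + 37.7 − 18.1 − 13.2 − 16.1 − 13.0 − 17.9 − 12.0 + 4.4 + 6.0 + 4.0 + 7.1 − 1.9 = 89.6%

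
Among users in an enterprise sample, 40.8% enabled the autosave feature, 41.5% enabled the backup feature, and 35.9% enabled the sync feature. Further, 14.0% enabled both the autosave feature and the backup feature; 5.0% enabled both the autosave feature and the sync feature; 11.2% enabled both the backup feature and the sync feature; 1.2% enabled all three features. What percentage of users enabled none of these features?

10.8%

P(union) = 40.8 + 41.5 + 35.9 − 14.0 − 5.0 − 11.2 + 1.2 = 89.2%
P(none) = 100% − 89.2% = 10.8%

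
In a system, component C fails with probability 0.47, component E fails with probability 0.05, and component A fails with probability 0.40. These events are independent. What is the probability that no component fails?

P(none) = (1 − 0.47) × (1 − 0.05) × (1 − 0.40) = 0.53 × 0.95 × 0.60 = 0.3021

0.3021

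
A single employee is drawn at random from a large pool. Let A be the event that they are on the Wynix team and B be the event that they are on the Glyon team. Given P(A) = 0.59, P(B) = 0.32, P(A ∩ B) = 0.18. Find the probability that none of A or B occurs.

Inclusion–exclusion gives
P(A ∪ B) = 0.59 + 0.32 − 0.18 = 0.73
P(none) = 1 − 0.73 = 0.27

0.27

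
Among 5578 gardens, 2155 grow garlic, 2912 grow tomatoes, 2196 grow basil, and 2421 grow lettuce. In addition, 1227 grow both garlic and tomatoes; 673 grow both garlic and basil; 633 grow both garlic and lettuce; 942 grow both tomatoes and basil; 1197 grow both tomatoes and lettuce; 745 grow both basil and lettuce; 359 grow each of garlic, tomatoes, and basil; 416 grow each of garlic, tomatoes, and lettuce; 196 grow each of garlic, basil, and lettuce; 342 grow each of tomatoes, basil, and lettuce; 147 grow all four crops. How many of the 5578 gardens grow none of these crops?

145

By inclusion-exclusion,
N(≥1) = 2155 + 2912 + 2196 + 2421 − 1227 − 673 − 633 − 942 − 1197 − 745 + 359 + 416 + 196 + 342 − 147 = 5433
None: 5578 − 5433 = 145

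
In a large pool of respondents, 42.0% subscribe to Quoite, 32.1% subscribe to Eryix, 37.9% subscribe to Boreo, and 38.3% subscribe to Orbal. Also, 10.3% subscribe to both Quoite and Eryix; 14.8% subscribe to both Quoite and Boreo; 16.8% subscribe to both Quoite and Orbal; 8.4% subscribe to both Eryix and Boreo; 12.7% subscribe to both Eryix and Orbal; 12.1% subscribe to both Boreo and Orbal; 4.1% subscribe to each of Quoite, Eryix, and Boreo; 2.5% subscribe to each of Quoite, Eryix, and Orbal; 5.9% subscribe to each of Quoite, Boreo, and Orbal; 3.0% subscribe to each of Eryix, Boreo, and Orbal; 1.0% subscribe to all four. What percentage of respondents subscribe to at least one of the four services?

Using inclusion–exclusion:
P(at least one) = 42.0 + 32.1 + 37.9 + 38.3 − 10.3 − 14.8 − 16.8 − 8.4 − 12.7 − 12.1 + 4.1 + 2.5 + 5.9 + 3.0 − 1.0 = 89.7%

89.7%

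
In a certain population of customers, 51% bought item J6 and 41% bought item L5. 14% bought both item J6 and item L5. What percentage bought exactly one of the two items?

Using the inclusion–exclusion count for exactly one event:
P(exactly one) = 51 + 41 − 2·14 = 64%

64%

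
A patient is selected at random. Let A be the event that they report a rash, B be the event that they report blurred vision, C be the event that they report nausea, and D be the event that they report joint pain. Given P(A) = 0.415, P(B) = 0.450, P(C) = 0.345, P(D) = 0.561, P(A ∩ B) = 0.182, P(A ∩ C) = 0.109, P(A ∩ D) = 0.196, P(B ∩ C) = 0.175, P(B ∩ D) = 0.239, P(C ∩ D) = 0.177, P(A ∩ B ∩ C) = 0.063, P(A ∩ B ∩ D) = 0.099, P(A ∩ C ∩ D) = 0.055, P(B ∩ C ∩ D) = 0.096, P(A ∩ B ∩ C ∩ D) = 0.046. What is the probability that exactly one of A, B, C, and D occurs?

0.370

Using the inclusion–exclusion count for exactly one event:
P(exactly one) = 0.415 + 0.450 + 0.345 + 0.561 − 2·0.182 − 2·0.109 − 2·0.196 − 2·0.175 − 2·0.239 − 2·0.177 + 3·0.063 + 3·0.099 + 3·0.055 + 3·0.096 − 4·0.046 = 0.370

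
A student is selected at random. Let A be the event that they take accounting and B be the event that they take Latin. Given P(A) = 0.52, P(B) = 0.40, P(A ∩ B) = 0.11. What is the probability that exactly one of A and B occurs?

Using the inclusion–exclusion count for exactly one event:
P(exactly one) = 0.52 + 0.40 − 2·0.11 = 0.70

0.70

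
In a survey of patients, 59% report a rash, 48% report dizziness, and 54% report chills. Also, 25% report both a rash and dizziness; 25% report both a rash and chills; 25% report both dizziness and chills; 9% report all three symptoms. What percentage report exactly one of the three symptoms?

P(exactly one) = 59 + 48 + 54 − 2·25 − 2·25 − 2·25 + 3·9 = 38%

38%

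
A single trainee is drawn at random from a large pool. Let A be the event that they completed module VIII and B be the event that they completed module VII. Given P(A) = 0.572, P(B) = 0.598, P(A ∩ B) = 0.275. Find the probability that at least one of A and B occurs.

P(A ∪ B) = 0.572 + 0.598 − 0.275 = 0.895

0.895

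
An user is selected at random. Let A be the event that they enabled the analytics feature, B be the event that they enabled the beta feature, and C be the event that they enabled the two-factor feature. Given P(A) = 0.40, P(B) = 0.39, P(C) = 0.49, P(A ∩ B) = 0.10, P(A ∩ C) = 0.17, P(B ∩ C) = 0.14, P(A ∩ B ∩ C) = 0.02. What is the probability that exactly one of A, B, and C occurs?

Using the inclusion–exclusion count for exactly one event:
P(exactly one) = 0.40 + 0.39 + 0.49 − 2·0.10 − 2·0.17 − 2·0.14 + 3·0.02 = 0.52

0.52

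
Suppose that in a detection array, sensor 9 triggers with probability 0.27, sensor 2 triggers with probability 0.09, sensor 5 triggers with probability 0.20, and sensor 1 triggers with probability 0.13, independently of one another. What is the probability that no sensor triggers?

0.4623528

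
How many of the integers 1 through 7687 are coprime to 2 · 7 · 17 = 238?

3101

By inclusion-exclusion,
3843 + 1098 + 452 − 549 − 226 − 64 + 32 = 4586
7687 − 4586 = 3101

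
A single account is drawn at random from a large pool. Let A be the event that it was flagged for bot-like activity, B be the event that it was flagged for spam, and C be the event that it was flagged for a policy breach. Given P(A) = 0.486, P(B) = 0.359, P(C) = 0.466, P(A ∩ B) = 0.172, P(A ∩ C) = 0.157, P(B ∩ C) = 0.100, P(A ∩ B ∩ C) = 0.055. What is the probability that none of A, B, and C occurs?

0.063

By inclusion-exclusion,
P(A ∪ B ∪ C) = 0.486 + 0.359 + 0.466 − 0.172 − 0.157 − 0.100 + 0.055 = 0.937
P(none) = 1 − 0.937 = 0.063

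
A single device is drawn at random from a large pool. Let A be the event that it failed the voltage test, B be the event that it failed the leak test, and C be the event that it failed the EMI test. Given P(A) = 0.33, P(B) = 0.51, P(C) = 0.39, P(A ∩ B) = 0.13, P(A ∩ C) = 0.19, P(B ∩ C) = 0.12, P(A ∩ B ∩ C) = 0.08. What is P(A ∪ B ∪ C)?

0.87

P(A ∪ B ∪ C) = 0.33 + 0.51 + 0.39 − 0.13 − 0.19 − 0.12 + 0.08 = 0.87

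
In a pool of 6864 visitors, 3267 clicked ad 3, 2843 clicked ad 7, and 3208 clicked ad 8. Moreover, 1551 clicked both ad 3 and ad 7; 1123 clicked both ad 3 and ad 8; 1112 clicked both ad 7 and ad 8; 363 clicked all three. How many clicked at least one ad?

By inclusion–exclusion:
|at least one| = 3267 + 2843 + 3208 − 1551 − 1123 − 1112 + 363 = 5895

5895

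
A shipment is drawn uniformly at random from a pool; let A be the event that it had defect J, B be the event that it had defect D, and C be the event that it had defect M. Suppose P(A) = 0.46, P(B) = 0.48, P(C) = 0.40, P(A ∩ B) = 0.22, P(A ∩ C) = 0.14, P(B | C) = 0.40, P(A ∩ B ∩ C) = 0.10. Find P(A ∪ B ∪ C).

P(B ∩ C) = P(C)·P(B|C) = 0.40 × 0.40 = 0.16
By inclusion-exclusion,
P(A ∪ B ∪ C) = 0.46 + 0.48 + 0.40 − 0.22 − 0.14 − 0.16 + 0.10 = 0.92

0.92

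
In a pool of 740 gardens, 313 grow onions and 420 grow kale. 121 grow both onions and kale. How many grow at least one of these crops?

|union| = 313 + 420 − 121 = 612

612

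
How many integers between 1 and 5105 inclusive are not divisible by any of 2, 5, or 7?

1750

2552 + 1021 + 729 − 510 − 364 − 145 + 72 = 3355
5105 − 3355 = 1750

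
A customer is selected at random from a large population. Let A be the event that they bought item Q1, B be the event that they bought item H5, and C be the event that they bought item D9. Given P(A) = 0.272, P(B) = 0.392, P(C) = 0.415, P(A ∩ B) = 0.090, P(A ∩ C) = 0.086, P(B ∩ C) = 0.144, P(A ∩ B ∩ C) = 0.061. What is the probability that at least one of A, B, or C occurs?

P(A ∪ B ∪ C) = 0.272 + 0.392 + 0.415 − 0.090 − 0.086 − 0.144 + 0.061 = 0.820

0.820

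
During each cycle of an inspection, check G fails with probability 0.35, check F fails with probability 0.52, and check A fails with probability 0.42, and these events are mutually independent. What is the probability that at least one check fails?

0.81904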